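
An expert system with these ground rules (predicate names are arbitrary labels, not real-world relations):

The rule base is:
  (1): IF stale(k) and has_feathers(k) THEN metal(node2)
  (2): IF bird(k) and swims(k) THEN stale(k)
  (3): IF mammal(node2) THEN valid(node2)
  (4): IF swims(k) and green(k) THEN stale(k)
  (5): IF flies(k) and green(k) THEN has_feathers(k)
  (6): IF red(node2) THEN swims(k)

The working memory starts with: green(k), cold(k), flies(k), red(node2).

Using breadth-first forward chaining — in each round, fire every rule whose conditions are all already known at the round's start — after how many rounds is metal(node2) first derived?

[1] (5) [IF flies(k) and green(k) THEN has_feathers(k)]; (6) [IF red(node2) THEN swims(k)]. ⇒ new: has_feathers(k), swims(k).
[2] (4) [IF swims(k) and green(k) THEN stale(k)]. ⇒ new: stale(k).
[3] (1) [IF stale(k) and has_feathers(k) THEN metal(node2)]. ⇒ new: metal(node2).
metal(node2) first appears in round 3.

3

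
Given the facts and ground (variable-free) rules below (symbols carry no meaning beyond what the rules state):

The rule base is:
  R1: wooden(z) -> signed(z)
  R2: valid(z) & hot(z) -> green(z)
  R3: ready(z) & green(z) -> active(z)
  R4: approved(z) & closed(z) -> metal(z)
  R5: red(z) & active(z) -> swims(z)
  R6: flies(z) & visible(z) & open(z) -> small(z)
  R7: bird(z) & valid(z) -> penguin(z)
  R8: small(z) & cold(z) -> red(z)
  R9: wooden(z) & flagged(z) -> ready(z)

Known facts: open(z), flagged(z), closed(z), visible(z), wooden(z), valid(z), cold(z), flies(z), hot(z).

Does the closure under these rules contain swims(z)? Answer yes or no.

yes

Round 1 — R1, R2, R6, R9, derive signed(z), green(z), small(z), ready(z).
Round 2 — R3, R8, derive active(z), red(z).
Round 3 — R5, derive swims(z).
swims(z) appears in round 3, so it is derivable.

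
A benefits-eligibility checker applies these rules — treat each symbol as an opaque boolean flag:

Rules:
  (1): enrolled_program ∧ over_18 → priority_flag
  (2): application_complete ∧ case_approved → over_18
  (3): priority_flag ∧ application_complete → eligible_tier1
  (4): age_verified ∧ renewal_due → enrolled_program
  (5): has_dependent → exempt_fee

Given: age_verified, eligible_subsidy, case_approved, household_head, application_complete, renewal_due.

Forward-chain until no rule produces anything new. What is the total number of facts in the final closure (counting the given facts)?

10

Round 1 fires (2), (4), giving over_18, enrolled_program.
Round 2 fires (1), giving priority_flag.
Round 3 fires (3), giving eligible_tier1.
Closure: {age_verified, application_complete, case_approved, eligible_subsidy, eligible_tier1, enrolled_program, household_head, over_18, priority_flag, renewal_due} — 10 facts.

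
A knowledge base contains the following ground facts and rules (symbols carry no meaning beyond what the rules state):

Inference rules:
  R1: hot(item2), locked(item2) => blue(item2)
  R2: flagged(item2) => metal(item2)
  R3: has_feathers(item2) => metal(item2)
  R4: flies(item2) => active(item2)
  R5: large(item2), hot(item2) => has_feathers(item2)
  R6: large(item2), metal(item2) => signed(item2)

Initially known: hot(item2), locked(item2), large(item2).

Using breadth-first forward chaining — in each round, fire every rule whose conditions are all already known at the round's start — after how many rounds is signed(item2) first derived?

3

Round 1: R1 [hot(item2), locked(item2) => blue(item2)]; R5 [large(item2), hot(item2) => has_feathers(item2)]. New: blue(item2), has_feathers(item2).
Round 2: R3 [has_feathers(item2) => metal(item2)]. New: metal(item2).
Round 3: R6 [large(item2), metal(item2) => signed(item2)]. New: signed(item2).
signed(item2) first appears in round 3.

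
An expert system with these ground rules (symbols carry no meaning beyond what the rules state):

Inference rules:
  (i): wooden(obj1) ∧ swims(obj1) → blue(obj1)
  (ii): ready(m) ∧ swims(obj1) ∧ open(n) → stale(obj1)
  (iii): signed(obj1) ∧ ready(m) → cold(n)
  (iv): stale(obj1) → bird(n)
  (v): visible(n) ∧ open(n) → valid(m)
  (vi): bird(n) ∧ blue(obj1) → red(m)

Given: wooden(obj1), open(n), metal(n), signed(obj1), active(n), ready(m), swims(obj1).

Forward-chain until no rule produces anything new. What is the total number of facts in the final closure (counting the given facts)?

Round 1 fires (i), (ii), (iii), giving blue(obj1), stale(obj1), cold(n).
Round 2 fires (iv), giving bird(n).
Round 3 fires (vi), giving red(m).
Closure: {active(n), bird(n), blue(obj1), cold(n), metal(n), open(n), ready(m), red(m), signed(obj1), stale(obj1), swims(obj1), wooden(obj1)} — 12 facts.

12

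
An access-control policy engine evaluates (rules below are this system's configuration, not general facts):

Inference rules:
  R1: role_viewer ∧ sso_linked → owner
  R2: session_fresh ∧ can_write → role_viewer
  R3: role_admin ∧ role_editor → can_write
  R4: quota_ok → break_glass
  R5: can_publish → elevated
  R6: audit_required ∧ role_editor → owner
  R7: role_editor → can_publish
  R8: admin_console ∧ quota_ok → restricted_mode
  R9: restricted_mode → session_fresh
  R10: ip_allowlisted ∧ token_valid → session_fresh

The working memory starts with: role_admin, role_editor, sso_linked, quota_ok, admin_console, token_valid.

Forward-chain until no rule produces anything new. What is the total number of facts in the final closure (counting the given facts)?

14

[1] R3 [role_admin ∧ role_editor → can_write]; R4 [quota_ok → break_glass]; R7 [role_editor → can_publish]; R8 [admin_console ∧ quota_ok → restricted_mode]. ⇒ new: can_write, break_glass, can_publish, restricted_mode.
[2] R5 [can_publish → elevated]; R9 [restricted_mode → session_fresh]. ⇒ new: elevated, session_fresh.
[3] R2 [session_fresh ∧ can_write → role_viewer]. ⇒ new: role_viewer.
[4] R1 [role_viewer ∧ sso_linked → owner]. ⇒ new: owner.
Closure: {admin_console, break_glass, can_publish, can_write, elevated, owner, quota_ok, restricted_mode, role_admin, role_editor, role_viewer, session_fresh, sso_linked, token_valid} — 14 facts.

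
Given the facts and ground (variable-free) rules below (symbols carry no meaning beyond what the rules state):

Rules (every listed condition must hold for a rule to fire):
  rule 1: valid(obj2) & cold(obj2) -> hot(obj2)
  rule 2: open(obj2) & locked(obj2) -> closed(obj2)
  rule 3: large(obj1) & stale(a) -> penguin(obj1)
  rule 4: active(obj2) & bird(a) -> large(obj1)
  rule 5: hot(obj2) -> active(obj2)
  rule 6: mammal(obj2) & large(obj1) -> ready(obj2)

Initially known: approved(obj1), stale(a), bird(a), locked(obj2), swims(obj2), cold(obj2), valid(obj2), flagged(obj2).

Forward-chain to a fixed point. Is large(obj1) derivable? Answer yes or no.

Round 1: rule 1 [valid(obj2) & cold(obj2) -> hot(obj2)]. Adds hot(obj2).
Round 2: rule 5 [hot(obj2) -> active(obj2)]. Adds active(obj2).
Round 3: rule 4 [active(obj2) & bird(a) -> large(obj1)]. Adds large(obj1).
Round 4: rule 3 [large(obj1) & stale(a) -> penguin(obj1)]. Adds penguin(obj1).
large(obj1) appears in round 3, so it is derivable.

yes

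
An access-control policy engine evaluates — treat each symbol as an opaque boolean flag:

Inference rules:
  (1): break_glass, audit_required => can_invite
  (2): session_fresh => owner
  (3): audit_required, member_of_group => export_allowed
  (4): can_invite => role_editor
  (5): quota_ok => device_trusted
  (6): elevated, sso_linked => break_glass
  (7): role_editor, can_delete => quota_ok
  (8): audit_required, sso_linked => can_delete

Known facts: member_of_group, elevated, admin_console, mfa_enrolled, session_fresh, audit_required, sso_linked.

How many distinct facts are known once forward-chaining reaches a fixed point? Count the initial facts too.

Round 1: (2) [session_fresh => owner]; (3) [audit_required, member_of_group => export_allowed]; (6) [elevated, sso_linked => break_glass]; (8) [audit_required, sso_linked => can_delete]. New: owner, export_allowed, break_glass, can_delete.
Round 2: (1) [break_glass, audit_required => can_invite]. New: can_invite.
Round 3: (4) [can_invite => role_editor]. New: role_editor.
Round 4: (7) [role_editor, can_delete => quota_ok]. New: quota_ok.
Round 5: (5) [quota_ok => device_trusted]. New: device_trusted.
Closure: {admin_console, audit_required, break_glass, can_delete, can_invite, device_trusted, elevated, export_allowed, member_of_group, mfa_enrolled, owner, quota_ok, role_editor, session_fresh, sso_linked} — 15 facts.

15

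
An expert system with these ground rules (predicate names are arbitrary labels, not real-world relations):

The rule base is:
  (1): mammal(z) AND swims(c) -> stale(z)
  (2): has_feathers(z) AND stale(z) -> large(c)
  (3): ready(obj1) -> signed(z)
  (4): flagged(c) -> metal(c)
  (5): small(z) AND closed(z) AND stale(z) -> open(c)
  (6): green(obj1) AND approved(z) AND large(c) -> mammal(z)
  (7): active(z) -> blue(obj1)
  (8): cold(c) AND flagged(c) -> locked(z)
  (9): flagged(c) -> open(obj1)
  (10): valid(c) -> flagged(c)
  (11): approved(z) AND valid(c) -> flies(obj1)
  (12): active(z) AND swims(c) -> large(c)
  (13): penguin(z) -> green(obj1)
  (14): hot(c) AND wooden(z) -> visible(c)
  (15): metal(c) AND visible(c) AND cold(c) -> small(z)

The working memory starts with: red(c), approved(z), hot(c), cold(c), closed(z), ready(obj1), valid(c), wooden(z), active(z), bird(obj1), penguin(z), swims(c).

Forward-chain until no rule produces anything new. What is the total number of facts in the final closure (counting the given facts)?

Round 1 fires (3), (7), (10), (11), (12), (13), (14), giving signed(z), blue(obj1), flagged(c), flies(obj1), large(c), green(obj1), visible(c).
Round 2 fires (4), (6), (8), (9), giving metal(c), mammal(z), locked(z), open(obj1).
Round 3 fires (1), (15), giving stale(z), small(z).
Round 4 fires (5), giving open(c).
Closure: {active(z), approved(z), bird(obj1), blue(obj1), closed(z), cold(c), flagged(c), flies(obj1), green(obj1), hot(c), large(c), locked(z), mammal(z), metal(c), open(c), open(obj1), penguin(z), ready(obj1), red(c), signed(z), small(z), stale(z), swims(c), valid(c), visible(c), wooden(z)} — 26 facts.

26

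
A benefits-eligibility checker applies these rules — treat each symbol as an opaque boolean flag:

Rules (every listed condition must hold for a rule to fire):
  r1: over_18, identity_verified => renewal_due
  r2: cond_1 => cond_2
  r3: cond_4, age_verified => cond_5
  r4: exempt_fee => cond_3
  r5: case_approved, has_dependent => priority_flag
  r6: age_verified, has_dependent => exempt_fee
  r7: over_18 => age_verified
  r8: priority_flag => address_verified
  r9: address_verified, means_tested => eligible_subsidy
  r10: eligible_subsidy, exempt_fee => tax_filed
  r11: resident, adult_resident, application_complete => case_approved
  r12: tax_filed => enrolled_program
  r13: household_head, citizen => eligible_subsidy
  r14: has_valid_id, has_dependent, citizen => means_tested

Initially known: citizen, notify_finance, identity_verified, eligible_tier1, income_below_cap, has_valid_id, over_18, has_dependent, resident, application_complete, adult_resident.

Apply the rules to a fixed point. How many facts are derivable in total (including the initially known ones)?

22

[1] r1 [over_18, identity_verified => renewal_due]; r7 [over_18 => age_verified]; r11 [resident, adult_resident, application_complete => case_approved]; r14 [has_valid_id, has_dependent, citizen => means_tested]. ⇒ new: renewal_due, age_verified, case_approved, means_tested.
[2] r5 [case_approved, has_dependent => priority_flag]; r6 [age_verified, has_dependent => exempt_fee]. ⇒ new: priority_flag, exempt_fee.
[3] r4 [exempt_fee => cond_3]; r8 [priority_flag => address_verified]. ⇒ new: cond_3, address_verified.
[4] r9 [address_verified, means_tested => eligible_subsidy]. ⇒ new: eligible_subsidy.
[5] r10 [eligible_subsidy, exempt_fee => tax_filed]. ⇒ new: tax_filed.
[6] r12 [tax_filed => enrolled_program]. ⇒ new: enrolled_program.
Closure: {address_verified, adult_resident, age_verified, application_complete, case_approved, citizen, cond_3, eligible_subsidy, eligible_tier1, enrolled_program, exempt_fee, has_dependent, has_valid_id, identity_verified, income_below_cap, means_tested, notify_finance, over_18, priority_flag, renewal_due, resident, tax_filed} — 22 facts.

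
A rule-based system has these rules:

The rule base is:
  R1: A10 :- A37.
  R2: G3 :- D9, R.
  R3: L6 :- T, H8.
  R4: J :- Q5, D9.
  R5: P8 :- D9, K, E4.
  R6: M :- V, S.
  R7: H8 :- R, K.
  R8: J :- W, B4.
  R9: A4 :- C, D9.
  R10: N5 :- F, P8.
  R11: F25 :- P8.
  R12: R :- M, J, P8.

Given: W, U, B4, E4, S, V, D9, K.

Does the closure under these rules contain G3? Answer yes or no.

yes

[1] R5 [P8 :- D9, K, E4.]; R6 [M :- V, S.]; R8 [J :- W, B4.]. ⇒ new: P8, M, J.
[2] R11 [F25 :- P8.]; R12 [R :- M, J, P8.]. ⇒ new: F25, R.
[3] R2 [G3 :- D9, R.]; R7 [H8 :- R, K.]. ⇒ new: G3, H8.
G3 appears in round 3, so it is derivable.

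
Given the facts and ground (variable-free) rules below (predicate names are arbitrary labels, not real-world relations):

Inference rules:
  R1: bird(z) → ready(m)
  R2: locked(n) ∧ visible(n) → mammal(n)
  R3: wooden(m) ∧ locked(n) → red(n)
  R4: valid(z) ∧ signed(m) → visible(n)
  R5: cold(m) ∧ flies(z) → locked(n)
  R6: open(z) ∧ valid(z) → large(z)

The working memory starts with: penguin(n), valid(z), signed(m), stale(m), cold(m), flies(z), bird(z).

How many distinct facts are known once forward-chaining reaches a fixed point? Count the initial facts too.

[1] R1 [bird(z) → ready(m)]; R4 [valid(z) ∧ signed(m) → visible(n)]; R5 [cold(m) ∧ flies(z) → locked(n)]. ⇒ new: ready(m), visible(n), locked(n).
[2] R2 [locked(n) ∧ visible(n) → mammal(n)]. ⇒ new: mammal(n).
Closure: {bird(z), cold(m), flies(z), locked(n), mammal(n), penguin(n), ready(m), signed(m), stale(m), valid(z), visible(n)} — 11 facts.

11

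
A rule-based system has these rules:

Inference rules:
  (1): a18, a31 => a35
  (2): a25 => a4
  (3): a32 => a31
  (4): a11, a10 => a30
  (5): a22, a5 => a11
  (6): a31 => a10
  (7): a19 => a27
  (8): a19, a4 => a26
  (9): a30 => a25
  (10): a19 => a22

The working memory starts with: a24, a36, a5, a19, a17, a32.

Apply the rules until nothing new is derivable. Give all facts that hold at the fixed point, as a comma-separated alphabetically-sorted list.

a10, a11, a17, a19, a22, a24, a25, a26, a27, a30, a31, a32, a36, a4, a5

Round 1: (3) [a32 => a31]; (7) [a19 => a27]; (10) [a19 => a22]. Adds a31, a27, a22.
Round 2: (5) [a22, a5 => a11]; (6) [a31 => a10]. Adds a11, a10.
Round 3: (4) [a11, a10 => a30]. Adds a30.
Round 4: (9) [a30 => a25]. Adds a25.
Round 5: (2) [a25 => a4]. Adds a4.
Round 6: (8) [a19, a4 => a26]. Adds a26.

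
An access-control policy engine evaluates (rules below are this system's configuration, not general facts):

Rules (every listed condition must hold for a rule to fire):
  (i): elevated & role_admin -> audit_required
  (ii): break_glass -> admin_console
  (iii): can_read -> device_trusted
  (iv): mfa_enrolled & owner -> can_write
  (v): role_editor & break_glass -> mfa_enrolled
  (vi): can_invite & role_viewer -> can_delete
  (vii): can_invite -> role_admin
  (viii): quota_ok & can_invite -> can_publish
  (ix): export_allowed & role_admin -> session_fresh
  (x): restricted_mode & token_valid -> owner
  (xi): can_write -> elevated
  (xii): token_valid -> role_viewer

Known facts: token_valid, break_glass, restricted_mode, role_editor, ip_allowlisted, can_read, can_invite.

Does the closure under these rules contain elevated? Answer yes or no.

Round 1 fires (ii), (iii), (v), (vii), (x), (xii), giving admin_console, device_trusted, mfa_enrolled, role_admin, owner, role_viewer.
Round 2 fires (iv), (vi), giving can_write, can_delete.
Round 3 fires (xi), giving elevated.
Round 4 fires (i), giving audit_required.
elevated appears in round 3, so it is derivable.

yes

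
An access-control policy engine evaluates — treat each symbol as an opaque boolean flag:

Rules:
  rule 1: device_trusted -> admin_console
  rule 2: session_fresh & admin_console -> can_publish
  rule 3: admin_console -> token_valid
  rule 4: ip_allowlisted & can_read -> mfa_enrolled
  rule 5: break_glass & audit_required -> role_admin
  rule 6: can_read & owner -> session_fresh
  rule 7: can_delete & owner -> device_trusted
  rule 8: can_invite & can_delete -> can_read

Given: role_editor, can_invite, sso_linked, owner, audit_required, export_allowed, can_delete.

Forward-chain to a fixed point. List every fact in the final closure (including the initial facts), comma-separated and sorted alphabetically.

Round 1 — rule 7, rule 8, derive device_trusted, can_read.
Round 2 — rule 1, rule 6, derive admin_console, session_fresh.
Round 3 — rule 2, rule 3, derive can_publish, token_valid.

admin_console, audit_required, can_delete, can_invite, can_publish, can_read, device_trusted, export_allowed, owner, role_editor, session_fresh, sso_linked, token_valid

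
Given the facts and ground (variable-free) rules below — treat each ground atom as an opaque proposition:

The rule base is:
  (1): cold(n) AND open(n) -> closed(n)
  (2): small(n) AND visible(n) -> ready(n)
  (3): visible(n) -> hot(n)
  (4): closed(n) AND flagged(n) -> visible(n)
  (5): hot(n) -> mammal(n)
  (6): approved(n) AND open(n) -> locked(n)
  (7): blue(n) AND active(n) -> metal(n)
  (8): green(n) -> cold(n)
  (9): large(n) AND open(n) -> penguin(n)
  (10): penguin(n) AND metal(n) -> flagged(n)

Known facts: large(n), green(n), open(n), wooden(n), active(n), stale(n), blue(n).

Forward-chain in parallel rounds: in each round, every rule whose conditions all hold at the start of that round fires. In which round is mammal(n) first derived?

5

Round 1: (7) [blue(n) AND active(n) -> metal(n)]; (8) [green(n) -> cold(n)]; (9) [large(n) AND open(n) -> penguin(n)]. Adds metal(n), cold(n), penguin(n).
Round 2: (1) [cold(n) AND open(n) -> closed(n)]; (10) [penguin(n) AND metal(n) -> flagged(n)]. Adds closed(n), flagged(n).
Round 3: (4) [closed(n) AND flagged(n) -> visible(n)]. Adds visible(n).
Round 4: (3) [visible(n) -> hot(n)]. Adds hot(n).
Round 5: (5) [hot(n) -> mammal(n)]. Adds mammal(n).
mammal(n) first appears in round 5.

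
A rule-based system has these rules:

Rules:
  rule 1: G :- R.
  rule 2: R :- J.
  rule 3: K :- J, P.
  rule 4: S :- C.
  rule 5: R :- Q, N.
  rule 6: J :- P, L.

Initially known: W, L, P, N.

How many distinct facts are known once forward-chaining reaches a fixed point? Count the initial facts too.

8

[1] rule 6 [J :- P, L.]. ⇒ new: J.
[2] rule 2 [R :- J.]; rule 3 [K :- J, P.]. ⇒ new: R, K.
[3] rule 1 [G :- R.]. ⇒ new: G.
Closure: {G, J, K, L, N, P, R, W} — 8 facts.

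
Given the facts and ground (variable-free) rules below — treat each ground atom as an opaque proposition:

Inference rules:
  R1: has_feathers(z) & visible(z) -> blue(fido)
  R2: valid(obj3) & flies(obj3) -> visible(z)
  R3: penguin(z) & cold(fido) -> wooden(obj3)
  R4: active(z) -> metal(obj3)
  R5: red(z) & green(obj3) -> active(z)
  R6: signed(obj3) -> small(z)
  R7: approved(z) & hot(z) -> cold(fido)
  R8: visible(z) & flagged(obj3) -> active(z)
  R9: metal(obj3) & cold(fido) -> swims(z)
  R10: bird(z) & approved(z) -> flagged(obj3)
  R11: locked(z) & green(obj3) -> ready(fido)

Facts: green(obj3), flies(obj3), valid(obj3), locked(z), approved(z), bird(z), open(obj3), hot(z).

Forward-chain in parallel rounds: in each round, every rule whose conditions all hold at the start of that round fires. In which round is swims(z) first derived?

Round 1: R2 [valid(obj3) & flies(obj3) -> visible(z)]; R7 [approved(z) & hot(z) -> cold(fido)]; R10 [bird(z) & approved(z) -> flagged(obj3)]; R11 [locked(z) & green(obj3) -> ready(fido)]. New: visible(z), cold(fido), flagged(obj3), ready(fido).
Round 2: R8 [visible(z) & flagged(obj3) -> active(z)]. New: active(z).
Round 3: R4 [active(z) -> metal(obj3)]. New: metal(obj3).
Round 4: R9 [metal(obj3) & cold(fido) -> swims(z)]. New: swims(z).
swims(z) first appears in round 4.

4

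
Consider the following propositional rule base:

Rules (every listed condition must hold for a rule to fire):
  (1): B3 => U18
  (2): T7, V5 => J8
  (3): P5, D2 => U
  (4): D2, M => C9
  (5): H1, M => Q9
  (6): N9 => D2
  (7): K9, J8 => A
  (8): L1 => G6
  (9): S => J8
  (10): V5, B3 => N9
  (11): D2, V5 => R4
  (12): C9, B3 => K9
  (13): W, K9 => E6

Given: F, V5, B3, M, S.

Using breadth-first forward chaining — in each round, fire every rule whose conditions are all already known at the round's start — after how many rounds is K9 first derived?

4

Round 1 fires (1), (9), (10), giving U18, J8, N9.
Round 2 fires (6), giving D2.
Round 3 fires (4), (11), giving C9, R4.
Round 4 fires (12), giving K9.
K9 first appears in round 4.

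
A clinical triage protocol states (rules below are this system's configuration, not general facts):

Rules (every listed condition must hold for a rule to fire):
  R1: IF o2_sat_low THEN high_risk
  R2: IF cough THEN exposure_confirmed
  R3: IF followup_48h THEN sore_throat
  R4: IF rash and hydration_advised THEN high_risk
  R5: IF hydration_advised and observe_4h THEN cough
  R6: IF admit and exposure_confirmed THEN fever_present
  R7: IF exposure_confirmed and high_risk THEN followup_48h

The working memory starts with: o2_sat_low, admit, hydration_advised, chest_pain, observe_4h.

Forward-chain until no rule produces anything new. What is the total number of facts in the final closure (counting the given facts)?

Round 1: R1 [IF o2_sat_low THEN high_risk]; R5 [IF hydration_advised and observe_4h THEN cough]. New: high_risk, cough.
Round 2: R2 [IF cough THEN exposure_confirmed]. New: exposure_confirmed.
Round 3: R6 [IF admit and exposure_confirmed THEN fever_present]; R7 [IF exposure_confirmed and high_risk THEN followup_48h]. New: fever_present, followup_48h.
Round 4: R3 [IF followup_48h THEN sore_throat]. New: sore_throat.
Closure: {admit, chest_pain, cough, exposure_confirmed, fever_present, followup_48h, high_risk, hydration_advised, o2_sat_low, observe_4h, sore_throat} — 11 facts.

11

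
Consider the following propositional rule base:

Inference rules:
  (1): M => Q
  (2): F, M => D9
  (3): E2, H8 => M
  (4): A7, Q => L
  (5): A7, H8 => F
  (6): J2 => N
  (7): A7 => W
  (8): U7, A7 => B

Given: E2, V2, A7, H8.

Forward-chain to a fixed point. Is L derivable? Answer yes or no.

Round 1 — (3), (5), (7), derive M, F, W.
Round 2 — (1), (2), derive Q, D9.
Round 3 — (4), derive L.
L appears in round 3, so it is derivable.

yes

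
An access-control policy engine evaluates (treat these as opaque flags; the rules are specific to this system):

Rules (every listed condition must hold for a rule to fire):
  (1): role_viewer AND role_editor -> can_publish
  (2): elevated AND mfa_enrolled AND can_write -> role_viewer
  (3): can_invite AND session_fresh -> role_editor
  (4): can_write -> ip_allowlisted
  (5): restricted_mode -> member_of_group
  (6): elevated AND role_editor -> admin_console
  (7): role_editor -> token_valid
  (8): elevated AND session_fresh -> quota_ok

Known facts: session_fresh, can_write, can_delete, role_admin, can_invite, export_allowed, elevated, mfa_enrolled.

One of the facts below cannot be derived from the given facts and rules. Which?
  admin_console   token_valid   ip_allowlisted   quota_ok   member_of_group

Round 1 — (2), (3), (4), (8), derive role_viewer, role_editor, ip_allowlisted, quota_ok.
Round 2 — (1), (6), (7), derive can_publish, admin_console, token_valid.
Derived: admin_console (round 2), ip_allowlisted (round 1), quota_ok (round 1), token_valid (round 2). member_of_group never appears in any round.

member_of_group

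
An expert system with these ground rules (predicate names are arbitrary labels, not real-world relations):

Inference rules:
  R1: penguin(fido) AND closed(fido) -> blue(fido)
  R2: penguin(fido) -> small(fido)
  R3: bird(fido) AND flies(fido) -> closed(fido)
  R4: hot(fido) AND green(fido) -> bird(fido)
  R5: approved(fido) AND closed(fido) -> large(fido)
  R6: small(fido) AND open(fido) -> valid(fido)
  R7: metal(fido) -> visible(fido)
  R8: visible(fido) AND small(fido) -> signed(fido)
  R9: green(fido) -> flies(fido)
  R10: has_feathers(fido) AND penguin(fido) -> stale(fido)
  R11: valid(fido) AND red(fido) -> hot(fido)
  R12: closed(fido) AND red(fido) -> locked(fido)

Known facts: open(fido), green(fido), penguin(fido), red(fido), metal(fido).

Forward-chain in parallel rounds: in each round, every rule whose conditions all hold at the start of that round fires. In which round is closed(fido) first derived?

5

Round 1: R2 [penguin(fido) -> small(fido)]; R7 [metal(fido) -> visible(fido)]; R9 [green(fido) -> flies(fido)]. New: small(fido), visible(fido), flies(fido).
Round 2: R6 [small(fido) AND open(fido) -> valid(fido)]; R8 [visible(fido) AND small(fido) -> signed(fido)]. New: valid(fido), signed(fido).
Round 3: R11 [valid(fido) AND red(fido) -> hot(fido)]. New: hot(fido).
Round 4: R4 [hot(fido) AND green(fido) -> bird(fido)]. New: bird(fido).
Round 5: R3 [bird(fido) AND flies(fido) -> closed(fido)]. New: closed(fido).
closed(fido) first appears in round 5.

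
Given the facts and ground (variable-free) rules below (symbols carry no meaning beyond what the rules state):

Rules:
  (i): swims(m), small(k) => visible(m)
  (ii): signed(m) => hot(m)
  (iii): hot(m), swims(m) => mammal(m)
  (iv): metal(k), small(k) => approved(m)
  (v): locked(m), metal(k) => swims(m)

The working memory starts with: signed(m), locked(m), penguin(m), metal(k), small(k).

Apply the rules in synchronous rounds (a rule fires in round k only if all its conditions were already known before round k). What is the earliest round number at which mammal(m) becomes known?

2

Round 1 — (ii), (iv), (v), derive hot(m), approved(m), swims(m).
Round 2 — (i), (iii), derive visible(m), mammal(m).
mammal(m) first appears in round 2.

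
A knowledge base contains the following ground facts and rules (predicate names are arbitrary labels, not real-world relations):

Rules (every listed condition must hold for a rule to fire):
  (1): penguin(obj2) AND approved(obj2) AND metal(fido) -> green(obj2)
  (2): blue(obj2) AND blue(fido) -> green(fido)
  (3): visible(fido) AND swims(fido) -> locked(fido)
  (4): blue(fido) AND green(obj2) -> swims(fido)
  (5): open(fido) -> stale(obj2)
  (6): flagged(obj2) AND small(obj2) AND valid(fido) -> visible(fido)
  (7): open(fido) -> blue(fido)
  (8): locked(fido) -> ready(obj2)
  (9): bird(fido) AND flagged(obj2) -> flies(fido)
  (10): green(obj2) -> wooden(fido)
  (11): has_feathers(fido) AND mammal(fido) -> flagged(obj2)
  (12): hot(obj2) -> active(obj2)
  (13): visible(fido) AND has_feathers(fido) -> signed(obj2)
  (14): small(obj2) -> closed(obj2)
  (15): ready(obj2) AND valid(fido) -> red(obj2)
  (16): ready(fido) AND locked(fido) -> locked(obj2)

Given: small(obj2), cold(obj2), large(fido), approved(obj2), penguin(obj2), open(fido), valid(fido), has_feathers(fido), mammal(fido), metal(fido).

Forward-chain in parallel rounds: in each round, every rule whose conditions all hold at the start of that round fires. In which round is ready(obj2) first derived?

4

Round 1 — (1), (5), (7), (11), (14), derive green(obj2), stale(obj2), blue(fido), flagged(obj2), closed(obj2).
Round 2 — (4), (6), (10), derive swims(fido), visible(fido), wooden(fido).
Round 3 — (3), (13), derive locked(fido), signed(obj2).
Round 4 — (8), derive ready(obj2).
ready(obj2) first appears in round 4.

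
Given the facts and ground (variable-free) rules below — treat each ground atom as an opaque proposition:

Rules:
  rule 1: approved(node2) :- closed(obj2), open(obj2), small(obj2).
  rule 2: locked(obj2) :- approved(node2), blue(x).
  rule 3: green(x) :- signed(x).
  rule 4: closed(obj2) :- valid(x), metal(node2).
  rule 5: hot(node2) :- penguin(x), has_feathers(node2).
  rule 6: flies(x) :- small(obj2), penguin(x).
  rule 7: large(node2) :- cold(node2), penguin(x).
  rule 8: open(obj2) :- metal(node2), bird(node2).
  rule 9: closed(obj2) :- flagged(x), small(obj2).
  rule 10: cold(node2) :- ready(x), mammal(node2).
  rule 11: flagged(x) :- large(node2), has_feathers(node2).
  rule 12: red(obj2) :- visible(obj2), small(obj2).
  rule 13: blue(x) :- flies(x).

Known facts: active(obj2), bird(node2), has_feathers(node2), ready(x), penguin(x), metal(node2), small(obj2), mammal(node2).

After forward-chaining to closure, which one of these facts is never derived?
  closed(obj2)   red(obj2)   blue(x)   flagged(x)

Round 1 — rule 5, rule 6, rule 8, rule 10, derive hot(node2), flies(x), open(obj2), cold(node2).
Round 2 — rule 7, rule 13, derive large(node2), blue(x).
Round 3 — rule 11, derive flagged(x).
Round 4 — rule 9, derive closed(obj2).
Round 5 — rule 1, derive approved(node2).
Round 6 — rule 2, derive locked(obj2).
Derived: blue(x) (round 2), closed(obj2) (round 4), flagged(x) (round 3). red(obj2) never appears in any round.

red(obj2)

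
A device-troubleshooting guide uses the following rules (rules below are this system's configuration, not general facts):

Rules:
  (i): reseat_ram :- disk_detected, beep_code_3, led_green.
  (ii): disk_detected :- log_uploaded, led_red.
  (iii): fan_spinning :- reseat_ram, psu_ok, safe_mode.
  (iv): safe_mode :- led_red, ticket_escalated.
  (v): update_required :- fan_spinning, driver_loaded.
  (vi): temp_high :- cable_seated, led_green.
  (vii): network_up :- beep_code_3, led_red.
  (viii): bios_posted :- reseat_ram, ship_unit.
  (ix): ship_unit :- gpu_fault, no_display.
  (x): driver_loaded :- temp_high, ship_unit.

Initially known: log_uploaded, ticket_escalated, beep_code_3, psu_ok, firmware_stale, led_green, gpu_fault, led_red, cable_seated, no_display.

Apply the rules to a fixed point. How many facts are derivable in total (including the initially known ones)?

20

Round 1 — (ii), (iv), (vi), (vii), (ix), derive disk_detected, safe_mode, temp_high, network_up, ship_unit.
Round 2 — (i), (x), derive reseat_ram, driver_loaded.
Round 3 — (iii), (viii), derive fan_spinning, bios_posted.
Round 4 — (v), derive update_required.
Closure: {beep_code_3, bios_posted, cable_seated, disk_detected, driver_loaded, fan_spinning, firmware_stale, gpu_fault, led_green, led_red, log_uploaded, network_up, no_display, psu_ok, reseat_ram, safe_mode, ship_unit, temp_high, ticket_escalated, update_required} — 20 facts.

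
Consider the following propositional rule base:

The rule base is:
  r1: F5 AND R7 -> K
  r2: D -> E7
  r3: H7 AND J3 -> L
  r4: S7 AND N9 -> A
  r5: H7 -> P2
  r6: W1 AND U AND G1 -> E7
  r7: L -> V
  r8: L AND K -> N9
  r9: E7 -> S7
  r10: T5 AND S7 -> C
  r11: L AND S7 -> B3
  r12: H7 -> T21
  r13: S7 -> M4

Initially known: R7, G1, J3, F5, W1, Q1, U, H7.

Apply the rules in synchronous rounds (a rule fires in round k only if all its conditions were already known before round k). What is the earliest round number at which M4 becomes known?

[1] r1 [F5 AND R7 -> K]; r3 [H7 AND J3 -> L]; r5 [H7 -> P2]; r6 [W1 AND U AND G1 -> E7]; r12 [H7 -> T21]. ⇒ new: K, L, P2, E7, T21.
[2] r7 [L -> V]; r8 [L AND K -> N9]; r9 [E7 -> S7]. ⇒ new: V, N9, S7.
[3] r4 [S7 AND N9 -> A]; r11 [L AND S7 -> B3]; r13 [S7 -> M4]. ⇒ new: A, B3, M4.
M4 first appears in round 3.

3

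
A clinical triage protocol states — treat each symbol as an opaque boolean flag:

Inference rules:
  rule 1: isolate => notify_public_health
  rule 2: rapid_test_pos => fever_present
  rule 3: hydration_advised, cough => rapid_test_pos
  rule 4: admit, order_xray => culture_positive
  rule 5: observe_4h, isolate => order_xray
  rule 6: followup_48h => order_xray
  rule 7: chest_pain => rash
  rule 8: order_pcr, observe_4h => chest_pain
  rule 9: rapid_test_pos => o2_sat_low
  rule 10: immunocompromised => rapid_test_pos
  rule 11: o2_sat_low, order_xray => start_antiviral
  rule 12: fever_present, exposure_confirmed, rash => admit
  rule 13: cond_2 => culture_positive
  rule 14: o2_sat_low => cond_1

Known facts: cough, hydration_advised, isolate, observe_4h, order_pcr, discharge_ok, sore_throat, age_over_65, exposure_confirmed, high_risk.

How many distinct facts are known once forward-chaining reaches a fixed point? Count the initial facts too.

Round 1 fires rule 1, rule 3, rule 5, rule 8, giving notify_public_health, rapid_test_pos, order_xray, chest_pain.
Round 2 fires rule 2, rule 7, rule 9, giving fever_present, rash, o2_sat_low.
Round 3 fires rule 11, rule 12, rule 14, giving start_antiviral, admit, cond_1.
Round 4 fires rule 4, giving culture_positive.
Closure: {admit, age_over_65, chest_pain, cond_1, cough, culture_positive, discharge_ok, exposure_confirmed, fever_present, high_risk, hydration_advised, isolate, notify_public_health, o2_sat_low, observe_4h, order_pcr, order_xray, rapid_test_pos, rash, sore_throat, start_antiviral} — 21 facts.

21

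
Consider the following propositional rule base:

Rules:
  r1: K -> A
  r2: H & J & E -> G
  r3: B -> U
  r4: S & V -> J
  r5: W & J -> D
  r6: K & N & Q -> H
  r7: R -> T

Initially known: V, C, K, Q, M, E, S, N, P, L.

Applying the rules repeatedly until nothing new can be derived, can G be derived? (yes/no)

Round 1: r1 [K -> A]; r4 [S & V -> J]; r6 [K & N & Q -> H]. New: A, J, H.
Round 2: r2 [H & J & E -> G]. New: G.
G appears in round 2, so it is derivable.

yes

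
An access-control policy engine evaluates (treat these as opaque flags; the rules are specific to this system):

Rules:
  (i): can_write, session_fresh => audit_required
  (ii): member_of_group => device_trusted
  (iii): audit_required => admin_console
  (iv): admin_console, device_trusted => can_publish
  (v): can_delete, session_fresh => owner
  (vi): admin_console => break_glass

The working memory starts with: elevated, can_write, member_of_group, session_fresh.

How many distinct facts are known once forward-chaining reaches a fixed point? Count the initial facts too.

Round 1: (i) [can_write, session_fresh => audit_required]; (ii) [member_of_group => device_trusted]. Adds audit_required, device_trusted.
Round 2: (iii) [audit_required => admin_console]. Adds admin_console.
Round 3: (iv) [admin_console, device_trusted => can_publish]; (vi) [admin_console => break_glass]. Adds can_publish, break_glass.
Closure: {admin_console, audit_required, break_glass, can_publish, can_write, device_trusted, elevated, member_of_group, session_fresh} — 9 facts.

9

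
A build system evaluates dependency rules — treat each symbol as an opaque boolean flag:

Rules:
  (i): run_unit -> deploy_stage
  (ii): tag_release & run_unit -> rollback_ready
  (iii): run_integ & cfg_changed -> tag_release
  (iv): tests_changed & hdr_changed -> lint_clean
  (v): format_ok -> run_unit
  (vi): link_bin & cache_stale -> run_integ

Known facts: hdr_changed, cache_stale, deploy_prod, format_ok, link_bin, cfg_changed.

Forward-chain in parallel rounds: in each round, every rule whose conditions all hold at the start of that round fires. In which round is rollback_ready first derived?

Round 1: (v) [format_ok -> run_unit]; (vi) [link_bin & cache_stale -> run_integ]. Adds run_unit, run_integ.
Round 2: (i) [run_unit -> deploy_stage]; (iii) [run_integ & cfg_changed -> tag_release]. Adds deploy_stage, tag_release.
Round 3: (ii) [tag_release & run_unit -> rollback_ready]. Adds rollback_ready.
rollback_ready first appears in round 3.

3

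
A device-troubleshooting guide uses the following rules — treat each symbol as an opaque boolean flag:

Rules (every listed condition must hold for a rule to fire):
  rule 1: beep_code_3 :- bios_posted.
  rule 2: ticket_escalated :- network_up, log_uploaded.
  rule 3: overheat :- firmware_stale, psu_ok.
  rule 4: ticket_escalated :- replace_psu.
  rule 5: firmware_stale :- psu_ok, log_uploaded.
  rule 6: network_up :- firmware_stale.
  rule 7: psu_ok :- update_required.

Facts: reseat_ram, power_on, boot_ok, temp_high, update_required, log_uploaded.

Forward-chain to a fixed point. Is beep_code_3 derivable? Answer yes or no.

Round 1: rule 7 [psu_ok :- update_required.]. New: psu_ok.
Round 2: rule 5 [firmware_stale :- psu_ok, log_uploaded.]. New: firmware_stale.
Round 3: rule 3 [overheat :- firmware_stale, psu_ok.]; rule 6 [network_up :- firmware_stale.]. New: overheat, network_up.
Round 4: rule 2 [ticket_escalated :- network_up, log_uploaded.]. New: ticket_escalated.
Fixed point reached. beep_code_3 is concluded only by rule 1; rule 1 needs bios_posted (never derived).

no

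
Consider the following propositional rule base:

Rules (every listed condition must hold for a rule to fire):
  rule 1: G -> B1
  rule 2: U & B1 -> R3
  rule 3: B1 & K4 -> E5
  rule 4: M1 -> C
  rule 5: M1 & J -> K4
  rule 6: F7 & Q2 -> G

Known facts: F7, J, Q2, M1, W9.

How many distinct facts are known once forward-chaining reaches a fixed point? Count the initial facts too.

[1] rule 4 [M1 -> C]; rule 5 [M1 & J -> K4]; rule 6 [F7 & Q2 -> G]. ⇒ new: C, K4, G.
[2] rule 1 [G -> B1]. ⇒ new: B1.
[3] rule 3 [B1 & K4 -> E5]. ⇒ new: E5.
Closure: {B1, C, E5, F7, G, J, K4, M1, Q2, W9} — 10 facts.

10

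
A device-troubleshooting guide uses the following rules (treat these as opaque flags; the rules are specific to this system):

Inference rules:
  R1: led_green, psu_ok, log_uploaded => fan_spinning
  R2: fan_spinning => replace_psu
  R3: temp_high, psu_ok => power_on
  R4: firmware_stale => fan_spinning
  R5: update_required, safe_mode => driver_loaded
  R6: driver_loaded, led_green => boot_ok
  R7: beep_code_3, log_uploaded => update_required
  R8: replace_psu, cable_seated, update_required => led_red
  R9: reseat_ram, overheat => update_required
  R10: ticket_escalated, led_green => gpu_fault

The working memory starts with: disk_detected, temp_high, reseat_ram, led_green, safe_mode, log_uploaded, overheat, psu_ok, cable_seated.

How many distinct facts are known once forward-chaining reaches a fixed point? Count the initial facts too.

Round 1: R1 [led_green, psu_ok, log_uploaded => fan_spinning]; R3 [temp_high, psu_ok => power_on]; R9 [reseat_ram, overheat => update_required]. Adds fan_spinning, power_on, update_required.
Round 2: R2 [fan_spinning => replace_psu]; R5 [update_required, safe_mode => driver_loaded]. Adds replace_psu, driver_loaded.
Round 3: R6 [driver_loaded, led_green => boot_ok]; R8 [replace_psu, cable_seated, update_required => led_red]. Adds boot_ok, led_red.
Closure: {boot_ok, cable_seated, disk_detected, driver_loaded, fan_spinning, led_green, led_red, log_uploaded, overheat, power_on, psu_ok, replace_psu, reseat_ram, safe_mode, temp_high, update_required} — 16 facts.

16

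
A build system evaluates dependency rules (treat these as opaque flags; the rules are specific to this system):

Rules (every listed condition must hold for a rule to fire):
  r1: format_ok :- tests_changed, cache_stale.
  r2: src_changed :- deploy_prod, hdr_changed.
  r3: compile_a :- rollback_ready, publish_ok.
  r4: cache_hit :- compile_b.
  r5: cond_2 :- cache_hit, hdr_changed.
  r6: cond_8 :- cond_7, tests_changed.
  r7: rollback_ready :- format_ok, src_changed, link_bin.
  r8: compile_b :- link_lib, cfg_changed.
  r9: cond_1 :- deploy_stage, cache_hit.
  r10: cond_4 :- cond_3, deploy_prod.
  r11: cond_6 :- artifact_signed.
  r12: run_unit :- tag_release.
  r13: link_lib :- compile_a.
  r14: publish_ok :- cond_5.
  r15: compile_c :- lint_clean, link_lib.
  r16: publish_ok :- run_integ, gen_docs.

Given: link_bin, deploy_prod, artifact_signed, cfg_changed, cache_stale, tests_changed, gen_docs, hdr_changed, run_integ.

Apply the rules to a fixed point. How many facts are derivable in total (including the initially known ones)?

Round 1 fires r1, r2, r11, r16, giving format_ok, src_changed, cond_6, publish_ok.
Round 2 fires r7, giving rollback_ready.
Round 3 fires r3, giving compile_a.
Round 4 fires r13, giving link_lib.
Round 5 fires r8, giving compile_b.
Round 6 fires r4, giving cache_hit.
Round 7 fires r5, giving cond_2.
Closure: {artifact_signed, cache_hit, cache_stale, cfg_changed, compile_a, compile_b, cond_2, cond_6, deploy_prod, format_ok, gen_docs, hdr_changed, link_bin, link_lib, publish_ok, rollback_ready, run_integ, src_changed, tests_changed} — 19 facts.

19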